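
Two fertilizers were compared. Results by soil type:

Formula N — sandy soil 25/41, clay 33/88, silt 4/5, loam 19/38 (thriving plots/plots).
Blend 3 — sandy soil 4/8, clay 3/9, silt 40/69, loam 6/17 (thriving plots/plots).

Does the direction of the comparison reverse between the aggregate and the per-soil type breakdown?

Sandy soil: Formula N 25/41 = 61.0%, Blend 3 4/8 = 50.0% → Formula N
Clay: Formula N 33/88 = 37.5%, Blend 3 3/9 = 33.3% → Formula N
Silt: Formula N 4/5 = 80.0%, Blend 3 40/69 = 58.0% → Formula N
Loam: Formula N 19/38 = 50.0%, Blend 3 6/17 = 35.3% → Formula N
Overall: Formula N 81/172 = 47.1%, Blend 3 53/103 = 51.5% → Blend 3
Formula N wins each soil group but Blend 3 wins overall — the comparison reverses. Formula N's plots skew toward clay, which has a lower base rate.

Yes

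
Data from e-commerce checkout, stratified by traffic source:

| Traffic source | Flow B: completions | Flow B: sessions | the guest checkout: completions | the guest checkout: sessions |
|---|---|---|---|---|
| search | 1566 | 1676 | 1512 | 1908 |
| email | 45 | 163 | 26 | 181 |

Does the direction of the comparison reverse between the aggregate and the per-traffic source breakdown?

No

Search: Flow B 1566/1676 = 93.4%, the guest checkout 1512/1908 = 79.2% → Flow B
Email: Flow B 45/163 = 27.6%, the guest checkout 26/181 = 14.4% → Flow B
Overall: Flow B 1611/1839 = 87.6%, the guest checkout 1538/2089 = 73.6% → Flow B
Flow B wins overall and in every traffic group — no reversal.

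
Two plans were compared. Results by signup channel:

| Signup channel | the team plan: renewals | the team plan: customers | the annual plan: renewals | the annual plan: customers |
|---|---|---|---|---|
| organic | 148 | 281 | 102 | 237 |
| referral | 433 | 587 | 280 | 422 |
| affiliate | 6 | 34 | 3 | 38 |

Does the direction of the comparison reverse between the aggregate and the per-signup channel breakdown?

No

Organic: the team plan 148/281 = 52.7%, the annual plan 102/237 = 43.0% → the team plan
Referral: the team plan 433/587 = 73.8%, the annual plan 280/422 = 66.4% → the team plan
Affiliate: the team plan 6/34 = 17.6%, the annual plan 3/38 = 7.9% → the team plan
Overall: the team plan 587/902 = 65.1%, the annual plan 385/697 = 55.2% → the team plan
The team plan wins overall and in every signup group — no reversal.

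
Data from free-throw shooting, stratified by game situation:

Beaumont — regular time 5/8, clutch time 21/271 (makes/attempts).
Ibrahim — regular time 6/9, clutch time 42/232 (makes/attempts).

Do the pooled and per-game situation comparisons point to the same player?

Regular time: Beaumont 5/8 = 62.5%, Ibrahim 6/9 = 66.7% → Ibrahim
Clutch time: Beaumont 21/271 = 7.7%, Ibrahim 42/232 = 18.1% → Ibrahim
Overall: Beaumont 26/279 = 9.3%, Ibrahim 48/241 = 19.9% → Ibrahim
Ibrahim wins overall and in every game group — no reversal.

Yes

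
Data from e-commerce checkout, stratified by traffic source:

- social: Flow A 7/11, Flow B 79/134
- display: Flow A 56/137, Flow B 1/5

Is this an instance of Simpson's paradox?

Yes

Social: Flow A 7/11 = 63.6%, Flow B 79/134 = 59.0% → Flow A
Display: Flow A 56/137 = 40.9%, Flow B 1/5 = 20.0% → Flow A
Overall: Flow A 63/148 = 42.6%, Flow B 80/139 = 57.6% → Flow B
Flow A wins each traffic group but Flow B wins overall — the comparison reverses. Flow A's sessions skew toward display, which has a lower base rate.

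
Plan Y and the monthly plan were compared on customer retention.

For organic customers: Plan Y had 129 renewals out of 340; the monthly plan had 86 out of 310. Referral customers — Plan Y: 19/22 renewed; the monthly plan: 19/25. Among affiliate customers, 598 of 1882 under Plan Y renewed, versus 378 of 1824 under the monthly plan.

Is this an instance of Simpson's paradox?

No

Organic: Plan Y 129/340 = 37.9%, the monthly plan 86/310 = 27.7% → Plan Y
Referral: Plan Y 19/22 = 86.4%, the monthly plan 19/25 = 76.0% → Plan Y
Affiliate: Plan Y 598/1882 = 31.8%, the monthly plan 378/1824 = 20.7% → Plan Y
Overall: Plan Y 746/2244 = 33.2%, the monthly plan 483/2159 = 22.4% → Plan Y
Plan Y wins overall and in every signup group — no reversal.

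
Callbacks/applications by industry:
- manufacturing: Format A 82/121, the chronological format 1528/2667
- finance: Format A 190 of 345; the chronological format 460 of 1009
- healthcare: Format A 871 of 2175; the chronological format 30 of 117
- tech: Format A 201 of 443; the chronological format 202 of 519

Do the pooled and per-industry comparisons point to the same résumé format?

No

Manufacturing: Format A 82/121 = 67.8%, the chronological format 1528/2667 = 57.3% → Format A
Finance: Format A 190/345 = 55.1%, the chronological format 460/1009 = 45.6% → Format A
Healthcare: Format A 871/2175 = 40.0%, the chronological format 30/117 = 25.6% → Format A
Tech: Format A 201/443 = 45.4%, the chronological format 202/519 = 38.9% → Format A
Overall: Format A 1344/3084 = 43.6%, the chronological format 2220/4312 = 51.5% → the chronological format
Format A wins each industry group but the chronological format wins overall — the comparison reverses. Format A's applications skew toward healthcare, which has a lower base rate.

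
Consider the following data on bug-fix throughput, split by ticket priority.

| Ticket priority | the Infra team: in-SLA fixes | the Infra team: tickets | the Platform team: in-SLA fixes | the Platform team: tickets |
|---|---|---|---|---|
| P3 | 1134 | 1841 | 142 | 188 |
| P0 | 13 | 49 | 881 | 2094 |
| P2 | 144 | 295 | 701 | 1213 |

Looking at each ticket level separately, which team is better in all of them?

the Platform team

P3: the Infra team 1134/1841 = 61.6%, the Platform team 142/188 = 75.5% → the Platform team
P0: the Infra team 13/49 = 26.5%, the Platform team 881/2094 = 42.1% → the Platform team
P2: the Infra team 144/295 = 48.8%, the Platform team 701/1213 = 57.8% → the Platform team
The Platform team has the higher rate in all 3 groups.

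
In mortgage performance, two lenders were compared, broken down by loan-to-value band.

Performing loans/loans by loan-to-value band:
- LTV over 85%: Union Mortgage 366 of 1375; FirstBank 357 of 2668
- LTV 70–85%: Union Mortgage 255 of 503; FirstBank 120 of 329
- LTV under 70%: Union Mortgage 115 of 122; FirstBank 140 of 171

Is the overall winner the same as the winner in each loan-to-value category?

Yes

LTV over 85%: Union Mortgage 366/1375 = 26.6%, FirstBank 357/2668 = 13.4% → Union Mortgage
LTV 70–85%: Union Mortgage 255/503 = 50.7%, FirstBank 120/329 = 36.5% → Union Mortgage
LTV under 70%: Union Mortgage 115/122 = 94.3%, FirstBank 140/171 = 81.9% → Union Mortgage
Overall: Union Mortgage 736/2000 = 36.8%, FirstBank 617/3168 = 19.5% → Union Mortgage
Union Mortgage wins overall and in every loan-to-value group — no reversal.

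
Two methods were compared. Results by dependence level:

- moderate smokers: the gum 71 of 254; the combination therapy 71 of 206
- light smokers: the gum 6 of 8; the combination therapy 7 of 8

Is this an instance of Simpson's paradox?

Moderate smokers: the gum 71/254 = 28.0%, the combination therapy 71/206 = 34.5% → the combination therapy
Light smokers: the gum 6/8 = 75.0%, the combination therapy 7/8 = 87.5% → the combination therapy
Overall: the gum 77/262 = 29.4%, the combination therapy 78/214 = 36.4% → the combination therapy
The combination therapy wins overall and in every dependence group — no reversal.

No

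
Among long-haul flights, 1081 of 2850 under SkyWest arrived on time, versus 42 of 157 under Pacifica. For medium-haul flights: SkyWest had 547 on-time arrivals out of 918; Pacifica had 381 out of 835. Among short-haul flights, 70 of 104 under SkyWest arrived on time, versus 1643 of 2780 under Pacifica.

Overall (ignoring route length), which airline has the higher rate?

Long-haul: SkyWest 1081/2850 = 37.9%, Pacifica 42/157 = 26.8% → SkyWest
Medium-haul: SkyWest 547/918 = 59.6%, Pacifica 381/835 = 45.6% → SkyWest
Short-haul: SkyWest 70/104 = 67.3%, Pacifica 1643/2780 = 59.1% → SkyWest
Overall: SkyWest 1698/3872 = 43.9%, Pacifica 2066/3772 = 54.8% → Pacifica
(SkyWest wins every route group but Pacifica wins overall — SkyWest's flights skew toward the low-rate long-haul group.)

Pacifica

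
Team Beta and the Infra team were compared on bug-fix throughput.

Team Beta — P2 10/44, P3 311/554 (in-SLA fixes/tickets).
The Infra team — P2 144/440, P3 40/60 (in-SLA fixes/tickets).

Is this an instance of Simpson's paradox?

P2: Team Beta 10/44 = 22.7%, the Infra team 144/440 = 32.7% → the Infra team
P3: Team Beta 311/554 = 56.1%, the Infra team 40/60 = 66.7% → the Infra team
Overall: Team Beta 321/598 = 53.7%, the Infra team 184/500 = 36.8% → Team Beta
The Infra team wins each ticket group but Team Beta wins overall — the comparison reverses. The Infra team's tickets skew toward P2, which has a lower base rate.

Yes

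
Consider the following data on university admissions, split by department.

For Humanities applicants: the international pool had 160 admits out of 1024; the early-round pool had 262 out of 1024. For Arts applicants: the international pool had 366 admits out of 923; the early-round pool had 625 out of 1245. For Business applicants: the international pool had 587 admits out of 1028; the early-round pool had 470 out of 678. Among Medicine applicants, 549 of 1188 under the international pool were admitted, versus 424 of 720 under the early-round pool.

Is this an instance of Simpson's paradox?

Humanities: the international pool 160/1024 = 15.6%, the early-round pool 262/1024 = 25.6% → the early-round pool
Arts: the international pool 366/923 = 39.7%, the early-round pool 625/1245 = 50.2% → the early-round pool
Business: the international pool 587/1028 = 57.1%, the early-round pool 470/678 = 69.3% → the early-round pool
Medicine: the international pool 549/1188 = 46.2%, the early-round pool 424/720 = 58.9% → the early-round pool
Overall: the international pool 1662/4163 = 39.9%, the early-round pool 1781/3667 = 48.6% → the early-round pool
The early-round pool wins overall and in every department group — no reversal.

No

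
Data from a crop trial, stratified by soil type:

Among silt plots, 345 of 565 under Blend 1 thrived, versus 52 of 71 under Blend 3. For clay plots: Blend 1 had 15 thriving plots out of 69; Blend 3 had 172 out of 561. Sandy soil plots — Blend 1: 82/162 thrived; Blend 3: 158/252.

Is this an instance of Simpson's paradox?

Yes

Silt: Blend 1 345/565 = 61.1%, Blend 3 52/71 = 73.2% → Blend 3
Clay: Blend 1 15/69 = 21.7%, Blend 3 172/561 = 30.7% → Blend 3
Sandy soil: Blend 1 82/162 = 50.6%, Blend 3 158/252 = 62.7% → Blend 3
Overall: Blend 1 442/796 = 55.5%, Blend 3 382/884 = 43.2% → Blend 1
Blend 3 wins each soil group but Blend 1 wins overall — the comparison reverses. Blend 3's plots skew toward clay, which has a lower base rate.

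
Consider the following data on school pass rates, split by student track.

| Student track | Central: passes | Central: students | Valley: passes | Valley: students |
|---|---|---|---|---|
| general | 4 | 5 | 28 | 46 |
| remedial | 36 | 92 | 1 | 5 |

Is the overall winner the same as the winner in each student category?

General: Central 4/5 = 80.0%, Valley 28/46 = 60.9% → Central
Remedial: Central 36/92 = 39.1%, Valley 1/5 = 20.0% → Central
Overall: Central 40/97 = 41.2%, Valley 29/51 = 56.9% → Valley
Central wins each student group but Valley wins overall — the comparison reverses. Central's students skew toward remedial, which has a lower base rate.

No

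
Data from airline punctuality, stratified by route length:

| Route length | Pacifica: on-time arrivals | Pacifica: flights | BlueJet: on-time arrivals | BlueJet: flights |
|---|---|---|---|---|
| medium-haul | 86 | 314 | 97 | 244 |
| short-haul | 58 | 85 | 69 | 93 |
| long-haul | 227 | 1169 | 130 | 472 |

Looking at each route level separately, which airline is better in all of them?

BlueJet

Medium-haul: Pacifica 86/314 = 27.4%, BlueJet 97/244 = 39.8% → BlueJet
Short-haul: Pacifica 58/85 = 68.2%, BlueJet 69/93 = 74.2% → BlueJet
Long-haul: Pacifica 227/1169 = 19.4%, BlueJet 130/472 = 27.5% → BlueJet
BlueJet has the higher rate in all 3 groups.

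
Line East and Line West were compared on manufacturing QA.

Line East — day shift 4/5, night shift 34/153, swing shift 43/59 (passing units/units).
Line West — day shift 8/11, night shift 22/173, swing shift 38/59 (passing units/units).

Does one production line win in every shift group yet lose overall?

No

Day shift: Line East 4/5 = 80.0%, Line West 8/11 = 72.7% → Line East
Night shift: Line East 34/153 = 22.2%, Line West 22/173 = 12.7% → Line East
Swing shift: Line East 43/59 = 72.9%, Line West 38/59 = 64.4% → Line East
Overall: Line East 81/217 = 37.3%, Line West 68/243 = 28.0% → Line East
Line East wins overall and in every shift group — no reversal.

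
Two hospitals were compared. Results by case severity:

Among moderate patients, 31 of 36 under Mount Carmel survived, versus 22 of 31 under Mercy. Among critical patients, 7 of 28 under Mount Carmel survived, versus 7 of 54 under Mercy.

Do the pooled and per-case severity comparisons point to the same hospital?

Yes

Moderate: Mount Carmel 31/36 = 86.1%, Mercy 22/31 = 71.0% → Mount Carmel
Critical: Mount Carmel 7/28 = 25.0%, Mercy 7/54 = 13.0% → Mount Carmel
Overall: Mount Carmel 38/64 = 59.4%, Mercy 29/85 = 34.1% → Mount Carmel
Mount Carmel wins overall and in every case group — no reversal.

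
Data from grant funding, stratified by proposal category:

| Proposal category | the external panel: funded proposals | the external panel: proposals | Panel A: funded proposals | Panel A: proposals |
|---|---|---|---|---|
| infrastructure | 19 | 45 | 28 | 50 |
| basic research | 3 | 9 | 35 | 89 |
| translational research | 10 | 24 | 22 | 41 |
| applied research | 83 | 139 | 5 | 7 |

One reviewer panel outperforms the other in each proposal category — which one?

Infrastructure: the external panel 19/45 = 42.2%, Panel A 28/50 = 56.0% → Panel A
Basic research: the external panel 3/9 = 33.3%, Panel A 35/89 = 39.3% → Panel A
Translational research: the external panel 10/24 = 41.7%, Panel A 22/41 = 53.7% → Panel A
Applied research: the external panel 83/139 = 59.7%, Panel A 5/7 = 71.4% → Panel A
Panel A has the higher rate in all 4 groups.

Panel A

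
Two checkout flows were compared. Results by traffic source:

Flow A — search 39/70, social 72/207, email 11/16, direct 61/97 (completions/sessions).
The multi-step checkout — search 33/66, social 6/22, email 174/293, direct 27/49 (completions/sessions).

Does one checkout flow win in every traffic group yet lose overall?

Yes

Search: Flow A 39/70 = 55.7%, the multi-step checkout 33/66 = 50.0% → Flow A
Social: Flow A 72/207 = 34.8%, the multi-step checkout 6/22 = 27.3% → Flow A
Email: Flow A 11/16 = 68.8%, the multi-step checkout 174/293 = 59.4% → Flow A
Direct: Flow A 61/97 = 62.9%, the multi-step checkout 27/49 = 55.1% → Flow A
Overall: Flow A 183/390 = 46.9%, the multi-step checkout 240/430 = 55.8% → the multi-step checkout
Flow A wins each traffic group but the multi-step checkout wins overall — the comparison reverses. Flow A's sessions skew toward social, which has a lower base rate.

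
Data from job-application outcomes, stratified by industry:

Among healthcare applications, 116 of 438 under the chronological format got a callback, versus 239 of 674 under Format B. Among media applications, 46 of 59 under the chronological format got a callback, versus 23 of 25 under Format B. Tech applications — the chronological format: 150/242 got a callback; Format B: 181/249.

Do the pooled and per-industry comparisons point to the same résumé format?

Healthcare: the chronological format 116/438 = 26.5%, Format B 239/674 = 35.5% → Format B
Media: the chronological format 46/59 = 78.0%, Format B 23/25 = 92.0% → Format B
Tech: the chronological format 150/242 = 62.0%, Format B 181/249 = 72.7% → Format B
Overall: the chronological format 312/739 = 42.2%, Format B 443/948 = 46.7% → Format B
Format B wins overall and in every industry group — no reversal.

Yes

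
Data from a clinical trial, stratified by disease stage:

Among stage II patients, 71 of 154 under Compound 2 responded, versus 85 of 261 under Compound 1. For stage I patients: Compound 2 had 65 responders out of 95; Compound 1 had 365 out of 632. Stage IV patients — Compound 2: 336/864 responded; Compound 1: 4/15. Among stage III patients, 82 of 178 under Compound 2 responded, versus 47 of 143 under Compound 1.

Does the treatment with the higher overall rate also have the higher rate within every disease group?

No

Stage II: Compound 2 71/154 = 46.1%, Compound 1 85/261 = 32.6% → Compound 2
Stage I: Compound 2 65/95 = 68.4%, Compound 1 365/632 = 57.8% → Compound 2
Stage IV: Compound 2 336/864 = 38.9%, Compound 1 4/15 = 26.7% → Compound 2
Stage III: Compound 2 82/178 = 46.1%, Compound 1 47/143 = 32.9% → Compound 2
Overall: Compound 2 554/1291 = 42.9%, Compound 1 501/1051 = 47.7% → Compound 1
Compound 2 wins each disease group but Compound 1 wins overall — the comparison reverses. Compound 2's patients skew toward stage IV, which has a lower base rate.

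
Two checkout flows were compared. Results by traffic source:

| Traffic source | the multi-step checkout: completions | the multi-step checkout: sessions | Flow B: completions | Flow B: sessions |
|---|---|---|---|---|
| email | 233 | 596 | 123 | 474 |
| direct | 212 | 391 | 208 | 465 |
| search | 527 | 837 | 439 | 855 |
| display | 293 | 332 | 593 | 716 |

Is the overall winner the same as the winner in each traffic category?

Yes

Email: the multi-step checkout 233/596 = 39.1%, Flow B 123/474 = 25.9% → the multi-step checkout
Direct: the multi-step checkout 212/391 = 54.2%, Flow B 208/465 = 44.7% → the multi-step checkout
Search: the multi-step checkout 527/837 = 63.0%, Flow B 439/855 = 51.3% → the multi-step checkout
Display: the multi-step checkout 293/332 = 88.3%, Flow B 593/716 = 82.8% → the multi-step checkout
Overall: the multi-step checkout 1265/2156 = 58.7%, Flow B 1363/2510 = 54.3% → the multi-step checkout
The multi-step checkout wins overall and in every traffic group — no reversal.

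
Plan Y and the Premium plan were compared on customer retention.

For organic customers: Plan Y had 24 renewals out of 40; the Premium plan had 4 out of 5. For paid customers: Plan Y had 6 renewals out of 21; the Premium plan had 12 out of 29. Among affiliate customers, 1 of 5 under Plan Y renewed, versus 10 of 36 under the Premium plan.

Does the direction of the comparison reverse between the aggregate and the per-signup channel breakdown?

Organic: Plan Y 24/40 = 60.0%, the Premium plan 4/5 = 80.0% → the Premium plan
Paid: Plan Y 6/21 = 28.6%, the Premium plan 12/29 = 41.4% → the Premium plan
Affiliate: Plan Y 1/5 = 20.0%, the Premium plan 10/36 = 27.8% → the Premium plan
Overall: Plan Y 31/66 = 47.0%, the Premium plan 26/70 = 37.1% → Plan Y
The Premium plan wins each signup group but Plan Y wins overall — the comparison reverses. The Premium plan's customers skew toward affiliate, which has a lower base rate.

Yes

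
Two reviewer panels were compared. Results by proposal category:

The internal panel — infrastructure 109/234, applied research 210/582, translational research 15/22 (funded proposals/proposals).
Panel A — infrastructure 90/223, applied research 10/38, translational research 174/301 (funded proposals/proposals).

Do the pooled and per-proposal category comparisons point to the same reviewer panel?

Infrastructure: the internal panel 109/234 = 46.6%, Panel A 90/223 = 40.4% → the internal panel
Applied research: the internal panel 210/582 = 36.1%, Panel A 10/38 = 26.3% → the internal panel
Translational research: the internal panel 15/22 = 68.2%, Panel A 174/301 = 57.8% → the internal panel
Overall: the internal panel 334/838 = 39.9%, Panel A 274/562 = 48.8% → Panel A
The internal panel wins each proposal group but Panel A wins overall — the comparison reverses. The internal panel's proposals skew toward applied research, which has a lower base rate.

No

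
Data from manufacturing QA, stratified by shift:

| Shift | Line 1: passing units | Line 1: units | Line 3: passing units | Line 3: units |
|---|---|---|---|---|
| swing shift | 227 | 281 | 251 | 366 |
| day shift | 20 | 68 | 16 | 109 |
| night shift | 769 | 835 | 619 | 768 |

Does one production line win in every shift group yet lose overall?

Swing shift: Line 1 227/281 = 80.8%, Line 3 251/366 = 68.6% → Line 1
Day shift: Line 1 20/68 = 29.4%, Line 3 16/109 = 14.7% → Line 1
Night shift: Line 1 769/835 = 92.1%, Line 3 619/768 = 80.6% → Line 1
Overall: Line 1 1016/1184 = 85.8%, Line 3 886/1243 = 71.3% → Line 1
Line 1 wins overall and in every shift group — no reversal.

No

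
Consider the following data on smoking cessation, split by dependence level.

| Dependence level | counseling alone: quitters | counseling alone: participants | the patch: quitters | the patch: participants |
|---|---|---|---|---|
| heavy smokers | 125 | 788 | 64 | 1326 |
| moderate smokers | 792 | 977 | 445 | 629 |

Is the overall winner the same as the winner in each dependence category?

Yes

Heavy smokers: counseling alone 125/788 = 15.9%, the patch 64/1326 = 4.8% → counseling alone
Moderate smokers: counseling alone 792/977 = 81.1%, the patch 445/629 = 70.7% → counseling alone
Overall: counseling alone 917/1765 = 52.0%, the patch 509/1955 = 26.0% → counseling alone
Counseling alone wins overall and in every dependence group — no reversal.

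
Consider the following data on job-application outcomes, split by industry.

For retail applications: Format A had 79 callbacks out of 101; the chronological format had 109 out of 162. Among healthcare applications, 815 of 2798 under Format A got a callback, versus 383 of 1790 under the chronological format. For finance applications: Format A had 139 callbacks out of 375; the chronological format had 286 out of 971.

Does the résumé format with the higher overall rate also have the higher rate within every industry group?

Retail: Format A 79/101 = 78.2%, the chronological format 109/162 = 67.3% → Format A
Healthcare: Format A 815/2798 = 29.1%, the chronological format 383/1790 = 21.4% → Format A
Finance: Format A 139/375 = 37.1%, the chronological format 286/971 = 29.5% → Format A
Overall: Format A 1033/3274 = 31.6%, the chronological format 778/2923 = 26.6% → Format A
Format A wins overall and in every industry group — no reversal.

Yes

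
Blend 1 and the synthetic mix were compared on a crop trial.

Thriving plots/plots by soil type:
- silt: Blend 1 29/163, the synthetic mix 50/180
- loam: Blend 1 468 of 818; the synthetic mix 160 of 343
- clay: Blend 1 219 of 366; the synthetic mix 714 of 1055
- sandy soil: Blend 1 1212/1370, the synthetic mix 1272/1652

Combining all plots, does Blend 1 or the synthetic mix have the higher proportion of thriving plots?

Silt: Blend 1 29/163 = 17.8%, the synthetic mix 50/180 = 27.8% → the synthetic mix
Loam: Blend 1 468/818 = 57.2%, the synthetic mix 160/343 = 46.6% → Blend 1
Clay: Blend 1 219/366 = 59.8%, the synthetic mix 714/1055 = 67.7% → the synthetic mix
Sandy soil: Blend 1 1212/1370 = 88.5%, the synthetic mix 1272/1652 = 77.0% → Blend 1
Overall: Blend 1 1928/2717 = 71.0%, the synthetic mix 2196/3230 = 68.0% → Blend 1
(Neither sweeps every soil group, but Blend 1 has the higher pooled rate.)

Blend 1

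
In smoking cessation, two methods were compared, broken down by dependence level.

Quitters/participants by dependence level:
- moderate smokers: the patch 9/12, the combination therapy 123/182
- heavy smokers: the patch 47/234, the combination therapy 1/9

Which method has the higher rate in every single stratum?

Moderate smokers: the patch 9/12 = 75.0%, the combination therapy 123/182 = 67.6% → the patch
Heavy smokers: the patch 47/234 = 20.1%, the combination therapy 1/9 = 11.1% → the patch
The patch has the higher rate in both groups.

the patch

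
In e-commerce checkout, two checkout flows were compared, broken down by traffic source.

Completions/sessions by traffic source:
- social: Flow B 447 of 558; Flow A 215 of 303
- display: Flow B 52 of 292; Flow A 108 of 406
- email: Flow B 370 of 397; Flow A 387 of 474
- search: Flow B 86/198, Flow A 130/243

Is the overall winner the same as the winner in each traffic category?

No

Social: Flow B 447/558 = 80.1%, Flow A 215/303 = 71.0% → Flow B
Display: Flow B 52/292 = 17.8%, Flow A 108/406 = 26.6% → Flow A
Email: Flow B 370/397 = 93.2%, Flow A 387/474 = 81.6% → Flow B
Search: Flow B 86/198 = 43.4%, Flow A 130/243 = 53.5% → Flow A
Overall: Flow B 955/1445 = 66.1%, Flow A 840/1426 = 58.9% → Flow B
Neither sweeps: Flow B wins 2 of 4 groups, Flow A wins 2. Flow B wins overall but not every group — no Simpson reversal.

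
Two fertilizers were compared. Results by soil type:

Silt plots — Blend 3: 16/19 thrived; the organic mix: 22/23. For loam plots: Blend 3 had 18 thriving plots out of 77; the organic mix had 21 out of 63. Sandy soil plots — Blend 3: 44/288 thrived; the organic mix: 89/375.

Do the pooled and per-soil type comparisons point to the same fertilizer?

Silt: Blend 3 16/19 = 84.2%, the organic mix 22/23 = 95.7% → the organic mix
Loam: Blend 3 18/77 = 23.4%, the organic mix 21/63 = 33.3% → the organic mix
Sandy soil: Blend 3 44/288 = 15.3%, the organic mix 89/375 = 23.7% → the organic mix
Overall: Blend 3 78/384 = 20.3%, the organic mix 132/461 = 28.6% → the organic mix
The organic mix wins overall and in every soil group — no reversal.

Yes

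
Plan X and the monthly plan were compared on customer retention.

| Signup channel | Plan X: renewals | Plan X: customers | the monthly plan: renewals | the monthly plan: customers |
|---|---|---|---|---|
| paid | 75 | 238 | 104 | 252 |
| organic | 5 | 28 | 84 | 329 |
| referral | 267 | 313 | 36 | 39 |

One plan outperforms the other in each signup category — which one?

Paid: Plan X 75/238 = 31.5%, the monthly plan 104/252 = 41.3% → the monthly plan
Organic: Plan X 5/28 = 17.9%, the monthly plan 84/329 = 25.5% → the monthly plan
Referral: Plan X 267/313 = 85.3%, the monthly plan 36/39 = 92.3% → the monthly plan
The monthly plan has the higher rate in all 3 groups.

the monthly plan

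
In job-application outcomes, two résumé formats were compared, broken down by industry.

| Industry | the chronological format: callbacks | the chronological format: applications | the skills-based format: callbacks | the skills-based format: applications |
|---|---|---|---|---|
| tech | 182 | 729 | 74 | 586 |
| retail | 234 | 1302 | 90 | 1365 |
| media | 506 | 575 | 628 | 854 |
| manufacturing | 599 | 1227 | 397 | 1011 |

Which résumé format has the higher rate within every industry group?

the chronological format

Tech: the chronological format 182/729 = 25.0%, the skills-based format 74/586 = 12.6% → the chronological format
Retail: the chronological format 234/1302 = 18.0%, the skills-based format 90/1365 = 6.6% → the chronological format
Media: the chronological format 506/575 = 88.0%, the skills-based format 628/854 = 73.5% → the chronological format
Manufacturing: the chronological format 599/1227 = 48.8%, the skills-based format 397/1011 = 39.3% → the chronological format
The chronological format has the higher rate in all 4 groups.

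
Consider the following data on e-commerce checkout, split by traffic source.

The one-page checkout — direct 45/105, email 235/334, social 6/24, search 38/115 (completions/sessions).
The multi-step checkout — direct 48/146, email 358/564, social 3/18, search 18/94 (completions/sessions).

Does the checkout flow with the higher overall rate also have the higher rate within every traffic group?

Yes

Direct: the one-page checkout 45/105 = 42.9%, the multi-step checkout 48/146 = 32.9% → the one-page checkout
Email: the one-page checkout 235/334 = 70.4%, the multi-step checkout 358/564 = 63.5% → the one-page checkout
Social: the one-page checkout 6/24 = 25.0%, the multi-step checkout 3/18 = 16.7% → the one-page checkout
Search: the one-page checkout 38/115 = 33.0%, the multi-step checkout 18/94 = 19.1% → the one-page checkout
Overall: the one-page checkout 324/578 = 56.1%, the multi-step checkout 427/822 = 51.9% → the one-page checkout
The one-page checkout wins overall and in every traffic group — no reversal.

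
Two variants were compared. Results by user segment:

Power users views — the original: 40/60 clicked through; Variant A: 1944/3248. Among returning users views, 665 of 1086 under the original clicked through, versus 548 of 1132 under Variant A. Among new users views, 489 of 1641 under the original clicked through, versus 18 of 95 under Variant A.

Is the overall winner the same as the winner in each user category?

No

Power users: the original 40/60 = 66.7%, Variant A 1944/3248 = 59.9% → the original
Returning users: the original 665/1086 = 61.2%, Variant A 548/1132 = 48.4% → the original
New users: the original 489/1641 = 29.8%, Variant A 18/95 = 18.9% → the original
Overall: the original 1194/2787 = 42.8%, Variant A 2510/4475 = 56.1% → Variant A
The original wins each user group but Variant A wins overall — the comparison reverses. The original's views skew toward new users, which has a lower base rate.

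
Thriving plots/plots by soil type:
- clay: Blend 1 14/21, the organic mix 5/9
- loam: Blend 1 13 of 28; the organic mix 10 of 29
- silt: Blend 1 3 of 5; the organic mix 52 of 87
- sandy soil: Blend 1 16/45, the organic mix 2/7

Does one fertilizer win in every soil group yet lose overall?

Yes

Clay: Blend 1 14/21 = 66.7%, the organic mix 5/9 = 55.6% → Blend 1
Loam: Blend 1 13/28 = 46.4%, the organic mix 10/29 = 34.5% → Blend 1
Silt: Blend 1 3/5 = 60.0%, the organic mix 52/87 = 59.8% → Blend 1
Sandy soil: Blend 1 16/45 = 35.6%, the organic mix 2/7 = 28.6% → Blend 1
Overall: Blend 1 46/99 = 46.5%, the organic mix 69/132 = 52.3% → the organic mix
Blend 1 wins each soil group but the organic mix wins overall — the comparison reverses. Blend 1's plots skew toward sandy soil, which has a lower base rate.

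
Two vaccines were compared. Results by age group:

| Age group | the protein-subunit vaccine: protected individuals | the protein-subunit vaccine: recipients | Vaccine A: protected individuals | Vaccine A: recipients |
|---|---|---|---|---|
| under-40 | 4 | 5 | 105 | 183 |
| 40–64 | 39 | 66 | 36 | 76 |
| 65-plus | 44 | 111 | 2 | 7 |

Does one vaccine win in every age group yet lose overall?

Yes

Under-40: the protein-subunit vaccine 4/5 = 80.0%, Vaccine A 105/183 = 57.4% → the protein-subunit vaccine
40–64: the protein-subunit vaccine 39/66 = 59.1%, Vaccine A 36/76 = 47.4% → the protein-subunit vaccine
65-plus: the protein-subunit vaccine 44/111 = 39.6%, Vaccine A 2/7 = 28.6% → the protein-subunit vaccine
Overall: the protein-subunit vaccine 87/182 = 47.8%, Vaccine A 143/266 = 53.8% → Vaccine A
The protein-subunit vaccine wins each age group but Vaccine A wins overall — the comparison reverses. The protein-subunit vaccine's recipients skew toward 65-plus, which has a lower base rate.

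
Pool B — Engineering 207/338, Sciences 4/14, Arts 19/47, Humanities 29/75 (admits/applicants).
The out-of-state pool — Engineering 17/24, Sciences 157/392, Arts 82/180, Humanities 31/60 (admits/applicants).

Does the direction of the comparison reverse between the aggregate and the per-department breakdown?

Yes

Engineering: Pool B 207/338 = 61.2%, the out-of-state pool 17/24 = 70.8% → the out-of-state pool
Sciences: Pool B 4/14 = 28.6%, the out-of-state pool 157/392 = 40.1% → the out-of-state pool
Arts: Pool B 19/47 = 40.4%, the out-of-state pool 82/180 = 45.6% → the out-of-state pool
Humanities: Pool B 29/75 = 38.7%, the out-of-state pool 31/60 = 51.7% → the out-of-state pool
Overall: Pool B 259/474 = 54.6%, the out-of-state pool 287/656 = 43.8% → Pool B
The out-of-state pool wins each department group but Pool B wins overall — the comparison reverses. The out-of-state pool's applicants skew toward Sciences, which has a lower base rate.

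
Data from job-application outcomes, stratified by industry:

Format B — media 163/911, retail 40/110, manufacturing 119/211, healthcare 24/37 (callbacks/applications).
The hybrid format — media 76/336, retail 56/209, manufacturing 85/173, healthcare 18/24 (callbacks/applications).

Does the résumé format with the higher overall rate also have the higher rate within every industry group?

Media: Format B 163/911 = 17.9%, the hybrid format 76/336 = 22.6% → the hybrid format
Retail: Format B 40/110 = 36.4%, the hybrid format 56/209 = 26.8% → Format B
Manufacturing: Format B 119/211 = 56.4%, the hybrid format 85/173 = 49.1% → Format B
Healthcare: Format B 24/37 = 64.9%, the hybrid format 18/24 = 75.0% → the hybrid format
Overall: Format B 346/1269 = 27.3%, the hybrid format 235/742 = 31.7% → the hybrid format
Neither sweeps: Format B wins 2 of 4 groups, the hybrid format wins 2. The hybrid format wins overall but not every group — no Simpson reversal.

No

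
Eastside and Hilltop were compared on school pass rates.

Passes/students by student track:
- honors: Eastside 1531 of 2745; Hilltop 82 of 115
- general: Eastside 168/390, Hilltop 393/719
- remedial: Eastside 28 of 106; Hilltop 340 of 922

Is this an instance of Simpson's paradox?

Honors: Eastside 1531/2745 = 55.8%, Hilltop 82/115 = 71.3% → Hilltop
General: Eastside 168/390 = 43.1%, Hilltop 393/719 = 54.7% → Hilltop
Remedial: Eastside 28/106 = 26.4%, Hilltop 340/922 = 36.9% → Hilltop
Overall: Eastside 1727/3241 = 53.3%, Hilltop 815/1756 = 46.4% → Eastside
Hilltop wins each student group but Eastside wins overall — the comparison reverses. Hilltop's students skew toward remedial, which has a lower base rate.

Yes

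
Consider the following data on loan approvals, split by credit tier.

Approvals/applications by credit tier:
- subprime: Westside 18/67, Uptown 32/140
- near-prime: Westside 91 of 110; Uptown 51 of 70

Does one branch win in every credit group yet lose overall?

No

Subprime: Westside 18/67 = 26.9%, Uptown 32/140 = 22.9% → Westside
Near-prime: Westside 91/110 = 82.7%, Uptown 51/70 = 72.9% → Westside
Overall: Westside 109/177 = 61.6%, Uptown 83/210 = 39.5% → Westside
Westside wins overall and in every credit group — no reversal.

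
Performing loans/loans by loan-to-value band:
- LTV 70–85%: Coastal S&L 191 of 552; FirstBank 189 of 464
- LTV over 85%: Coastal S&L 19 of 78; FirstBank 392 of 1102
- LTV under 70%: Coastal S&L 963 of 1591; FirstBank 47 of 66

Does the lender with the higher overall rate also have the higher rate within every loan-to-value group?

No

LTV 70–85%: Coastal S&L 191/552 = 34.6%, FirstBank 189/464 = 40.7% → FirstBank
LTV over 85%: Coastal S&L 19/78 = 24.4%, FirstBank 392/1102 = 35.6% → FirstBank
LTV under 70%: Coastal S&L 963/1591 = 60.5%, FirstBank 47/66 = 71.2% → FirstBank
Overall: Coastal S&L 1173/2221 = 52.8%, FirstBank 628/1632 = 38.5% → Coastal S&L
FirstBank wins each loan-to-value group but Coastal S&L wins overall — the comparison reverses. FirstBank's loans skew toward LTV over 85%, which has a lower base rate.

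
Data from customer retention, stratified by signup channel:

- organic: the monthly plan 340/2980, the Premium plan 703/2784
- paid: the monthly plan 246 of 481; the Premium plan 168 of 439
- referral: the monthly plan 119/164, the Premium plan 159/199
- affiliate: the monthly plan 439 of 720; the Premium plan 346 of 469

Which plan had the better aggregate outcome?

the Premium plan

Organic: the monthly plan 340/2980 = 11.4%, the Premium plan 703/2784 = 25.3% → the Premium plan
Paid: the monthly plan 246/481 = 51.1%, the Premium plan 168/439 = 38.3% → the monthly plan
Referral: the monthly plan 119/164 = 72.6%, the Premium plan 159/199 = 79.9% → the Premium plan
Affiliate: the monthly plan 439/720 = 61.0%, the Premium plan 346/469 = 73.8% → the Premium plan
Overall: the monthly plan 1144/4345 = 26.3%, the Premium plan 1376/3891 = 35.4% → the Premium plan
(Neither sweeps every signup group, but the Premium plan has the higher pooled rate.)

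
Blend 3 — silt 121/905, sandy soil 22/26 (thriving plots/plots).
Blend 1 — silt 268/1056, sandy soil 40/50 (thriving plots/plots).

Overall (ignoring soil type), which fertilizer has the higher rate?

Silt: Blend 3 121/905 = 13.4%, Blend 1 268/1056 = 25.4% → Blend 1
Sandy soil: Blend 3 22/26 = 84.6%, Blend 1 40/50 = 80.0% → Blend 3
Overall: Blend 3 143/931 = 15.4%, Blend 1 308/1106 = 27.8% → Blend 1
(Neither sweeps every soil group, but Blend 1 has the higher pooled rate.)

Blend 1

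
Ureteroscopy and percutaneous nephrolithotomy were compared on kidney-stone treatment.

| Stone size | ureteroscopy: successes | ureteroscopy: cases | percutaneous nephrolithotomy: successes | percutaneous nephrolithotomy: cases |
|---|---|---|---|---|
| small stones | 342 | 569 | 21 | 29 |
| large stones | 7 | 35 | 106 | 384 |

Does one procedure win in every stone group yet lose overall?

Yes

Small stones: ureteroscopy 342/569 = 60.1%, percutaneous nephrolithotomy 21/29 = 72.4% → percutaneous nephrolithotomy
Large stones: ureteroscopy 7/35 = 20.0%, percutaneous nephrolithotomy 106/384 = 27.6% → percutaneous nephrolithotomy
Overall: ureteroscopy 349/604 = 57.8%, percutaneous nephrolithotomy 127/413 = 30.8% → ureteroscopy
Percutaneous nephrolithotomy wins each stone group but ureteroscopy wins overall — the comparison reverses. Percutaneous nephrolithotomy's cases skew toward large stones, which has a lower base rate.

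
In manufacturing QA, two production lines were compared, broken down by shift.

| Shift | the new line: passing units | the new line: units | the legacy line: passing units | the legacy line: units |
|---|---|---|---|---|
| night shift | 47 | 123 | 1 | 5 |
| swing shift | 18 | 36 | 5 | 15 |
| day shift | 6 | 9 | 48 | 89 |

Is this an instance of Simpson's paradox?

Night shift: the new line 47/123 = 38.2%, the legacy line 1/5 = 20.0% → the new line
Swing shift: the new line 18/36 = 50.0%, the legacy line 5/15 = 33.3% → the new line
Day shift: the new line 6/9 = 66.7%, the legacy line 48/89 = 53.9% → the new line
Overall: the new line 71/168 = 42.3%, the legacy line 54/109 = 49.5% → the legacy line
The new line wins each shift group but the legacy line wins overall — the comparison reverses. The new line's units skew toward night shift, which has a lower base rate.

Yes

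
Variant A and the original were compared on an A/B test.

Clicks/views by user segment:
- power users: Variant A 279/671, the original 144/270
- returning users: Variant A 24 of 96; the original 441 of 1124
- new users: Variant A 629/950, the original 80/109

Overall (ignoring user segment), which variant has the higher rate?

Variant A

Power users: Variant A 279/671 = 41.6%, the original 144/270 = 53.3% → the original
Returning users: Variant A 24/96 = 25.0%, the original 441/1124 = 39.2% → the original
New users: Variant A 629/950 = 66.2%, the original 80/109 = 73.4% → the original
Overall: Variant A 932/1717 = 54.3%, the original 665/1503 = 44.2% → Variant A
(The original wins every user group but Variant A wins overall — the original's views skew toward the low-rate returning users group.)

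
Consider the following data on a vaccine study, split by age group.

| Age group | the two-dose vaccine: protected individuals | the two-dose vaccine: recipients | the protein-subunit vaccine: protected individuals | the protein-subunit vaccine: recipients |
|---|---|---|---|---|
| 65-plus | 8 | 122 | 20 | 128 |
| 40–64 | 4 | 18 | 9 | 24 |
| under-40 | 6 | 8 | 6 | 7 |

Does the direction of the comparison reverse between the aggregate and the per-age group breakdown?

65-plus: the two-dose vaccine 8/122 = 6.6%, the protein-subunit vaccine 20/128 = 15.6% → the protein-subunit vaccine
40–64: the two-dose vaccine 4/18 = 22.2%, the protein-subunit vaccine 9/24 = 37.5% → the protein-subunit vaccine
Under-40: the two-dose vaccine 6/8 = 75.0%, the protein-subunit vaccine 6/7 = 85.7% → the protein-subunit vaccine
Overall: the two-dose vaccine 18/148 = 12.2%, the protein-subunit vaccine 35/159 = 22.0% → the protein-subunit vaccine
The protein-subunit vaccine wins overall and in every age group — no reversal.

No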